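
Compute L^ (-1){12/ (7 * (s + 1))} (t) 12 * exp (-t)/7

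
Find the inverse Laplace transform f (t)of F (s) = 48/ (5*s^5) 2*t^4/5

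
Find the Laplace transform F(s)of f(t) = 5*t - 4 5/s^2-4/s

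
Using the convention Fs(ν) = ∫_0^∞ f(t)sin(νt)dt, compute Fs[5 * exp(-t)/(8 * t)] 5 * atan(ν)/8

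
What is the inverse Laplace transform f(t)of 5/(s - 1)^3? 5*t^2*exp(t)/2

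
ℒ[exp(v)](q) 1/(q - 1)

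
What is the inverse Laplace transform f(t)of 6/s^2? 6*t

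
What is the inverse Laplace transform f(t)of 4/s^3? 2*t^2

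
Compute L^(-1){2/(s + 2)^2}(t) 2*t*exp(-2*t)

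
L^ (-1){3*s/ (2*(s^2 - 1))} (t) 3*cosh (t)/2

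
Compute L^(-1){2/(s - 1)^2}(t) 2 * t * exp(t)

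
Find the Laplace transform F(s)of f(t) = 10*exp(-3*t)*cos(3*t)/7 10*(s + 3)/(7*((s + 3)^2 + 9))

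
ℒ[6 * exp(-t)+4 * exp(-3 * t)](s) 6/(s+1)+4/(s+3) 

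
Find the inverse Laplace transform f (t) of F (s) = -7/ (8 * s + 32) -7 * exp (-4 * t) /8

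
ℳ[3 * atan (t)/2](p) -3 * pi * sec (pi * p/2)/ (4 * p)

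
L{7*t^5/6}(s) 140/s^6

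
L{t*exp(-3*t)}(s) (s + 3)^(-2)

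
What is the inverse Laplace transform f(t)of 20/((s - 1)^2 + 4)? 10*exp(t)*sin(2*t)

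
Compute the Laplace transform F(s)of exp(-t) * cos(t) (s + 1)/((s + 1)^2 + 1)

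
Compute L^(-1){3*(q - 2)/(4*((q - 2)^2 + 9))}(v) 3*exp(2*v)*cos(3*v)/4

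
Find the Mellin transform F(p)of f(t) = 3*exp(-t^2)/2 3*gamma(p/2)/4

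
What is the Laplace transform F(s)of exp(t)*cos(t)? (s - 1)/((s - 1)^2 + 1)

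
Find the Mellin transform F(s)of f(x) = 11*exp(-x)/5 11*gamma(s)/5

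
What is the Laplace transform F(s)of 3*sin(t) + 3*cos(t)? 3*s/(s^2 + 1) + 3/(s^2 + 1)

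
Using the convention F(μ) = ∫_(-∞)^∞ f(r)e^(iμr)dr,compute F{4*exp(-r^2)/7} 4*sqrt(pi)*exp(-μ^2/4)/7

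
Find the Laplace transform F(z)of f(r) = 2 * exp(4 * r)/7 2/(7 * (z - 4))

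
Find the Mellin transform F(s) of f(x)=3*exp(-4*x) 3*gamma(s) /4^s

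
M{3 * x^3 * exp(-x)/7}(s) 3 * gamma(s + 3)/7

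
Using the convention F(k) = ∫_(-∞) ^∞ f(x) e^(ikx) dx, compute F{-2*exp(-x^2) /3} -2*sqrt(pi)*exp(-k^2/4) /3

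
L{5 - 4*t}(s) 5/s - 4/s^2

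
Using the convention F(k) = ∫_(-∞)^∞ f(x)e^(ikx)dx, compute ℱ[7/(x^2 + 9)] 7*pi*exp(-3*Abs(k))/3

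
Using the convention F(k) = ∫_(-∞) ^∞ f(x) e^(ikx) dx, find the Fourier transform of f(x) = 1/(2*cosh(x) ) pi/(2*cosh(pi*k/2) ) 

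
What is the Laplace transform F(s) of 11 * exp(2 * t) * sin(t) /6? 11/(6 * ((s - 2) ^2 + 1) ) 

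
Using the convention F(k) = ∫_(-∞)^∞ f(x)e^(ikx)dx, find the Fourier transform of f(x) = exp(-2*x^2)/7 sqrt(2)*sqrt(pi)*exp(-k^2/8)/14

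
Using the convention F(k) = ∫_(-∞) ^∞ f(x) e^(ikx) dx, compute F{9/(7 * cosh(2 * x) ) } 9 * pi/(14 * cosh(pi * k/4) ) 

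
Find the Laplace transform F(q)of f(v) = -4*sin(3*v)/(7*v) -4*atan(3/q)/7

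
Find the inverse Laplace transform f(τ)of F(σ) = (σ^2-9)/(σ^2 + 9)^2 τ * cos(3 * τ)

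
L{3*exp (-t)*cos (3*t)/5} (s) 3*(s + 1)/ (5*( (s + 1)^2 + 9))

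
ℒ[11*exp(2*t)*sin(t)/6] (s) 11/(6*((s - 2)^2 + 1))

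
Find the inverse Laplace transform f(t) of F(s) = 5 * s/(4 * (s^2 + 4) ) 5 * cos(2 * t) /4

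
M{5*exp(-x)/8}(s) 5*gamma(s)/8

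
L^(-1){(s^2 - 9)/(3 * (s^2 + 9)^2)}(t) t * cos(3 * t)/3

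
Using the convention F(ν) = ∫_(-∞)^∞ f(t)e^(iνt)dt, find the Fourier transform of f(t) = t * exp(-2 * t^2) sqrt(2) * I * sqrt(pi) * ν * exp(-ν^2/8)/8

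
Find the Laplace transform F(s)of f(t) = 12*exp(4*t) 12/(s - 4)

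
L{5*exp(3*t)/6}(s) 5/(6*(s - 3))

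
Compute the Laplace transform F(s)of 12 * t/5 12/(5 * s^2)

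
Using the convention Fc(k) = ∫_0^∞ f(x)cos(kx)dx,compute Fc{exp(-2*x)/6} 1/(3*(k^2 + 4))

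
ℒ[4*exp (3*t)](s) 4/ (s - 3)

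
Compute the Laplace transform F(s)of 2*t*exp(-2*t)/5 2/(5*(s + 2)^2)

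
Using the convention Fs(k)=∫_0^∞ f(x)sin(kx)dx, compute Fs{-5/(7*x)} -5*pi/14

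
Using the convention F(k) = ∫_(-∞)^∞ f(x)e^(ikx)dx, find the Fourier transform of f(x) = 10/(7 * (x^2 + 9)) 10 * pi * exp(-3 * Abs(k))/21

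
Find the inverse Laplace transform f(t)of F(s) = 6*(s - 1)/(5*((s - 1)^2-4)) 6*exp(t)*cosh(2*t)/5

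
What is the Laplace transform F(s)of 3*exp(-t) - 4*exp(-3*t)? 3/(s + 1) - 4/(s + 3)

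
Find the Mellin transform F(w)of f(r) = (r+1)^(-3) pi * (w - 2) * (w - 1)/(2 * sin(pi * w))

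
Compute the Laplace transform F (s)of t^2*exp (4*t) 2/ (s - 4)^3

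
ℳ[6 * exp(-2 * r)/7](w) 6 * gamma(w)/(7 * 2^w)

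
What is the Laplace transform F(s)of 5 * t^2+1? 1/s+10/s^3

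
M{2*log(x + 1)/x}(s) -2*pi*csc(pi*s)/(s - 1)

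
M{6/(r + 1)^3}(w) 3*pi*(w - 2)*(w - 1)/sin(pi*w)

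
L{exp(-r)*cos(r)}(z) (z + 1)/((z + 1)^2 + 1)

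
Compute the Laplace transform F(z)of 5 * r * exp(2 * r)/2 5/(2 * (z - 2)^2)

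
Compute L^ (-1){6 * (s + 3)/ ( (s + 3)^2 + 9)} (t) 6 * exp (-3 * t) * cos (3 * t)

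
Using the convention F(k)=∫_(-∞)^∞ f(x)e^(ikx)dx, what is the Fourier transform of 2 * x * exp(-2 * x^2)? sqrt(2) * I * sqrt(pi) * k * exp(-k^2/8)/4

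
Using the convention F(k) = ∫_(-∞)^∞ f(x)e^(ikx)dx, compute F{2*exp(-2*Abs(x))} 8/(k^2+4)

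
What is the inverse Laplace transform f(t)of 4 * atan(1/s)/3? 4 * sin(t)/(3 * t)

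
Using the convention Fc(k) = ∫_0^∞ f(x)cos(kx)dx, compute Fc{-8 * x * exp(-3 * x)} 8 * (k^2 - 9)/(k^2 + 9)^2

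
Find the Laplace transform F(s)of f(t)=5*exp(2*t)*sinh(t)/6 5/(6*((s - 2)^2 - 1))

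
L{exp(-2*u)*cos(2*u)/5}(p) (p + 2)/(5*((p + 2)^2 + 4))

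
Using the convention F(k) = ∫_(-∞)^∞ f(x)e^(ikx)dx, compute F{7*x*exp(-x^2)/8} 7*I*sqrt(pi)*k*exp(-k^2/4)/16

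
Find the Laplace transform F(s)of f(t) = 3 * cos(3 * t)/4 3 * s/(4 * (s^2+9))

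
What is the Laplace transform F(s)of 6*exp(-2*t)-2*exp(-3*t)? 6/(s + 2)-2/(s + 3)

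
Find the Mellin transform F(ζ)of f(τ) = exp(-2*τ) gamma(ζ)/2^ζ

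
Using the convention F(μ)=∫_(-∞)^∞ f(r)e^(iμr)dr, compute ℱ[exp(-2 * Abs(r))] 4/(μ^2 + 4)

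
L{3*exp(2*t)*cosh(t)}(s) 3*(s - 2)/((s - 2)^2-1)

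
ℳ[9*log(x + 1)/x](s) -9*pi*csc(pi*s)/(s - 1)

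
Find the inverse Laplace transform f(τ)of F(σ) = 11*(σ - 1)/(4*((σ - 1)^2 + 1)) 11*exp(τ)*cos(τ)/4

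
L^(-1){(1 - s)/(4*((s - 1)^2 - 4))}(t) -exp(t)*cosh(2*t)/4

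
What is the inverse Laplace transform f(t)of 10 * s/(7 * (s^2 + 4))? 10 * cos(2 * t)/7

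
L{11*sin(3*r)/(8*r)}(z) 11*atan(3/z)/8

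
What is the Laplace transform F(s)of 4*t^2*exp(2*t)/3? 8/(3*(s - 2)^3)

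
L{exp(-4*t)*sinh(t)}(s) 1/((s + 4)^2 - 1)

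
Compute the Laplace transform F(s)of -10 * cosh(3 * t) -10 * s/(s^2-9)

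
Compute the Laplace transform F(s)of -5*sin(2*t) -10/(s^2 + 4)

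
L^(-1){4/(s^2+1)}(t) 4*sin(t)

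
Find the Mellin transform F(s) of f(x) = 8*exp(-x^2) 4*gamma(s/2) 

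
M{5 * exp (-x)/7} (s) 5 * gamma (s)/7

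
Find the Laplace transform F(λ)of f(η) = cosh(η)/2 λ/(2*(λ^2 - 1))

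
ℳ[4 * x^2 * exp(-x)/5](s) 4 * gamma(s + 2)/5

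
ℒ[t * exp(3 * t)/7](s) 1/(7 * (s - 3)^2)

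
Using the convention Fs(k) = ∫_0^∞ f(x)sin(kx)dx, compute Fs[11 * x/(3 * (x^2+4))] 11 * pi * exp(-2 * k)/6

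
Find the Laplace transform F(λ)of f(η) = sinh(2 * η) 2/(λ^2 - 4)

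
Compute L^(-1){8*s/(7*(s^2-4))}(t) 8*cosh(2*t)/7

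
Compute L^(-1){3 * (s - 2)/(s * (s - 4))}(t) 3 * exp(2 * t) * cosh(2 * t)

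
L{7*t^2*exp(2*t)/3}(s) 14/(3*(s - 2)^3)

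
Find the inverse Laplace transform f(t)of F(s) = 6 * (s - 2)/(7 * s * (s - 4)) 6 * exp(2 * t) * cosh(2 * t)/7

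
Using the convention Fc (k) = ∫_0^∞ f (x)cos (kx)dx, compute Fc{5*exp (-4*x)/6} 10/ (3*(k^2 + 16))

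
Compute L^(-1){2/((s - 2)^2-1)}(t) 2 * exp(2 * t) * sinh(t)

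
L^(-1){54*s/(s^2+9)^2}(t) 9*t*sin(3*t)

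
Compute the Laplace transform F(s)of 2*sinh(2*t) 4/(s^2 - 4)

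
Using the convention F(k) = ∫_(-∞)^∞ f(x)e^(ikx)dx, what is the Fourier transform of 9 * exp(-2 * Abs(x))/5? 36/(5 * (k^2+4))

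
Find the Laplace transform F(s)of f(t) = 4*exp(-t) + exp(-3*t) 1/(s + 3) + 4/(s + 1)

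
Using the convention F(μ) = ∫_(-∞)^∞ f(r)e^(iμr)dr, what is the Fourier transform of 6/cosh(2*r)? 3*pi/cosh(pi*μ/4)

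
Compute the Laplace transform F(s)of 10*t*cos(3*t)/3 10*(s^2 - 9)/(3*(s^2 + 9)^2)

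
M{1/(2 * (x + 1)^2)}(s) (-pi * s + pi)/(2 * sin(pi * s))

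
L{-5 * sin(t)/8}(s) -5/(8 * s^2+8)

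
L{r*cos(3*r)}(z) (z^2 - 9)/(z^2+9)^2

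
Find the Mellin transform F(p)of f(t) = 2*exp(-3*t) 2*gamma(p)/3^p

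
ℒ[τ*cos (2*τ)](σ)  (σ^2 - 4)/ (σ^2 + 4)^2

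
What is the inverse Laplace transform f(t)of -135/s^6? -9 * t^5/8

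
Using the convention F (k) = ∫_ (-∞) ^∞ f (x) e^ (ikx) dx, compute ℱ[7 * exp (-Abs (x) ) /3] 14/ (3 * (k^2 + 1) ) 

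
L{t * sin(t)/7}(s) 2 * s/(7 * (s^2 + 1)^2)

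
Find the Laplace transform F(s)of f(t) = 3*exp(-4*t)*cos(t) 3*(s + 4)/((s + 4)^2 + 1)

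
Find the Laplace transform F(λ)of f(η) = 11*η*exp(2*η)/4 11/(4*(λ - 2)^2)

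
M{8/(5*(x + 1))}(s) 8*pi*csc(pi*s)/5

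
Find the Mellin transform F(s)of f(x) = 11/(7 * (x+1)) 11 * pi * csc(pi * s)/7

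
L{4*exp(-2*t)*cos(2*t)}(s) 4*(s + 2)/((s + 2)^2 + 4)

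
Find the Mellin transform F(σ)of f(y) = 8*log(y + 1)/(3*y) -8*pi*csc(pi*σ)/(3*σ - 3)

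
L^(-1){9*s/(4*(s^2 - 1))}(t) 9*cosh(t)/4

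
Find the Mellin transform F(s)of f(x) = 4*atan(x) -2*pi*sec(pi*s/2)/s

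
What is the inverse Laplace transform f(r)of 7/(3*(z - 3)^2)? 7*r*exp(3*r)/3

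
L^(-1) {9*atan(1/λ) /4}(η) 9*sin(η) /(4*η) 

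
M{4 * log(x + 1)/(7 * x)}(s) -4 * pi * csc(pi * s)/(7 * s - 7)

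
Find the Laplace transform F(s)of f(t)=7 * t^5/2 420/s^6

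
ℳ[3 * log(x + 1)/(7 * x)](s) -3 * pi * csc(pi * s)/(7 * s - 7)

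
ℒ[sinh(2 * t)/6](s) 1/(3 * (s^2 - 4))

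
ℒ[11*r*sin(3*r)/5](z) 66*z/(5*(z^2+9)^2)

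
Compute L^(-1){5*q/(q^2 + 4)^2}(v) 5*v*sin(2*v)/4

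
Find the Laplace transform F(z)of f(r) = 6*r 6/z^2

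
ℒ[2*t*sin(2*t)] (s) 8*s/(s^2 + 4)^2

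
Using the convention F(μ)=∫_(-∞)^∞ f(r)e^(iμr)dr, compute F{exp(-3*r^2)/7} sqrt(3)*sqrt(pi)*exp(-μ^2/12)/21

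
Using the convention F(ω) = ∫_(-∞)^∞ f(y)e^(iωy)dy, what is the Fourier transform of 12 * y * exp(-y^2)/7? 6 * I * sqrt(pi) * ω * exp(-ω^2/4)/7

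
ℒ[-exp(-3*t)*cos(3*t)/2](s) (-s - 3)/(2*((s + 3)^2 + 9))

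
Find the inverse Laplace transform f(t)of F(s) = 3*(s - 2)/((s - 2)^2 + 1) 3*exp(2*t)*cos(t)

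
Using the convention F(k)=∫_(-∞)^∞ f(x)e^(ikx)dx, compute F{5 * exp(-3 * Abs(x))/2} 15/(k^2+9)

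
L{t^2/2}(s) s^(-3)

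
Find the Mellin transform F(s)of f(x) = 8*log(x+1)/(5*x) -8*pi*csc(pi*s)/(5*s - 5)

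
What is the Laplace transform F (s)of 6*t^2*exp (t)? 12/ (s - 1)^3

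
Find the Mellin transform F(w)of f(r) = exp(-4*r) gamma(w)/4^w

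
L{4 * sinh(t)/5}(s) 4/(5 * (s^2 - 1))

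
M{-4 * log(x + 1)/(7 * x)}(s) 4 * pi * csc(pi * s)/(7 * (s - 1))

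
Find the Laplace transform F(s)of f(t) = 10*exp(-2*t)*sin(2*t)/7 20/(7*((s + 2)^2 + 4))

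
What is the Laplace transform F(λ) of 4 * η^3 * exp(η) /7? 24/(7 * (λ - 1) ^4) 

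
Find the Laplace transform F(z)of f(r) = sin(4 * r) 4/(z^2 + 16)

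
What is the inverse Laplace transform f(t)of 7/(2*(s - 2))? 7*exp(2*t)/2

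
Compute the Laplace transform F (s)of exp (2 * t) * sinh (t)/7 1/ (7 * ( (s - 2)^2 - 1))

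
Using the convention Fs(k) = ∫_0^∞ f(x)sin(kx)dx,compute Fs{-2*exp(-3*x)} -2*k/(k^2 + 9)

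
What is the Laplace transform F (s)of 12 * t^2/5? 24/ (5 * s^3)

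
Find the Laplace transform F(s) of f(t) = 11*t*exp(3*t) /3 11/(3*(s - 3) ^2) 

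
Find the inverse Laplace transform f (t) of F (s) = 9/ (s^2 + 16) 9 * sin (4 * t) /4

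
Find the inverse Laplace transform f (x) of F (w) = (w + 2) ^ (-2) x*exp (-2*x) 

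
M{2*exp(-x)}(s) 2*gamma(s)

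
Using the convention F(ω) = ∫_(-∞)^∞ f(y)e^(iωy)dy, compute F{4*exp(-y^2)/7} 4*sqrt(pi)*exp(-ω^2/4)/7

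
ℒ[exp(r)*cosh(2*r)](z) (z - 1)/((z - 1)^2 - 4)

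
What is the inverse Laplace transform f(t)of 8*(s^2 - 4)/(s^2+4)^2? 8*t*cos(2*t)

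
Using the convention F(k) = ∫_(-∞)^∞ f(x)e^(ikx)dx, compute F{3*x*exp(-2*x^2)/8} 3*sqrt(2)*I*sqrt(pi)*k*exp(-k^2/8)/64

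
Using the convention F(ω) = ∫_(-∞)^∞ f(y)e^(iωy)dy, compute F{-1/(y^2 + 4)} -pi*exp(-2*Abs(ω))/2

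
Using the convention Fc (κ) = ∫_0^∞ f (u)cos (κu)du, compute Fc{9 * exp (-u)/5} 9/ (5 * (κ^2 + 1))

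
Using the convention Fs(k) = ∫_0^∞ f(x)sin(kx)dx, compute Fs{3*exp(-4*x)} 3*k/(k^2+16)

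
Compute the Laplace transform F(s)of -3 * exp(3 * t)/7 -3/(7 * s - 21)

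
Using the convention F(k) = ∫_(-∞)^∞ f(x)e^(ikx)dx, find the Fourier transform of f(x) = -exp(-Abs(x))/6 -1/(3 * k^2+3)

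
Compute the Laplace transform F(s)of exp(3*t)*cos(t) (s - 3)/((s - 3)^2 + 1)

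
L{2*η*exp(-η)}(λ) 2/(λ + 1)^2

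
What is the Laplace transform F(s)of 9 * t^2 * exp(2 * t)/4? 9/(2 * (s - 2)^3)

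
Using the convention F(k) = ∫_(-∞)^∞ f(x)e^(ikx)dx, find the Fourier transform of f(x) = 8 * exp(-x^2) 8 * sqrt(pi) * exp(-k^2/4)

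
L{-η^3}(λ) -6/λ^4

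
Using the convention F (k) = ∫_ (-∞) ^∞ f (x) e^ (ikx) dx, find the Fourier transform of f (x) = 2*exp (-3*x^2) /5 2*sqrt (3)*sqrt (pi)*exp (-k^2/12) /15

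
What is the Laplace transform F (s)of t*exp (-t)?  (s + 1)^ (-2)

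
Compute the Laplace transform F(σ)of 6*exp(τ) 6/(σ - 1)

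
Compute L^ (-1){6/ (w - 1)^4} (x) x^3 * exp (x)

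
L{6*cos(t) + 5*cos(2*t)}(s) 6*s/(s^2 + 1) + 5*s/(s^2 + 4)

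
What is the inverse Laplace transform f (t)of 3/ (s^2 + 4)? 3*sin (2*t)/2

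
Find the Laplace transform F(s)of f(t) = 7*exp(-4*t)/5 7/(5*(s + 4))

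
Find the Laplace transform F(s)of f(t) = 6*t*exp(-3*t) 6/(s + 3)^2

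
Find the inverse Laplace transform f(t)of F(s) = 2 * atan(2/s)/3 2 * sin(2 * t)/(3 * t)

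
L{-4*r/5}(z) -4/(5*z^2)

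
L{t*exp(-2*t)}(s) (s + 2)^(-2)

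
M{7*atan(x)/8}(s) -7*pi*sec(pi*s/2)/(16*s)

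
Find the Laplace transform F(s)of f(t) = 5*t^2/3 10/(3*s^3)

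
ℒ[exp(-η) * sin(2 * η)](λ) 2/((λ+1)^2+4)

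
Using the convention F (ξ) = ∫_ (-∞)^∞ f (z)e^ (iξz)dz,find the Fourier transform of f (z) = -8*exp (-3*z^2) -8*sqrt (3)*sqrt (pi)*exp (-ξ^2/12)/3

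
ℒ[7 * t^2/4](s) 7/(2 * s^3)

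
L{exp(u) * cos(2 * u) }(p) (p - 1) /((p - 1) ^2+4) 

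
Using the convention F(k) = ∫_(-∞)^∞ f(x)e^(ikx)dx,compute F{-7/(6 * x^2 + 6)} -7 * pi * exp(-Abs(k))/6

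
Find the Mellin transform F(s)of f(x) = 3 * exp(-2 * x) 3 * gamma(s)/2^s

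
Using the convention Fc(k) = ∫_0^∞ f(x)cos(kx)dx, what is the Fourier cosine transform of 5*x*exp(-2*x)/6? 5*(4 - k^2)/(6*(k^2 + 4)^2)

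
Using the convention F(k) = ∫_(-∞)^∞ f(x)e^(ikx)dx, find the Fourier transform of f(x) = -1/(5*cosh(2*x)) -pi/(10*cosh(pi*k/4))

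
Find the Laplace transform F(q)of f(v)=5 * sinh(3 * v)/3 5/(q^2 - 9)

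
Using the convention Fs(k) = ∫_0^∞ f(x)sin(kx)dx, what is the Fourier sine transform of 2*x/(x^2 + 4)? pi*exp(-2*k)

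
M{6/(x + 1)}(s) 6*pi*csc(pi*s)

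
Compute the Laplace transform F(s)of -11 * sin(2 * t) -22/(s^2 + 4)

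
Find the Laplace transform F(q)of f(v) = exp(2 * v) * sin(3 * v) 3/((q - 2)^2+9)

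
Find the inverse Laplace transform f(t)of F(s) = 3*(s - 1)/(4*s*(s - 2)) 3*exp(t)*cosh(t)/4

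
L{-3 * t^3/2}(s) -9/s^4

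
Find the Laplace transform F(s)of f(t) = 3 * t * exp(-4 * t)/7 3/(7 * (s + 4)^2)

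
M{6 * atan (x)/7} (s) -3 * pi * sec (pi * s/2)/ (7 * s)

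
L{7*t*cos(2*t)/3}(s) 7*(s^2 - 4)/(3*(s^2 + 4)^2)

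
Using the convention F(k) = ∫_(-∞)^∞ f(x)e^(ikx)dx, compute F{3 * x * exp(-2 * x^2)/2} 3 * sqrt(2) * I * sqrt(pi) * k * exp(-k^2/8)/16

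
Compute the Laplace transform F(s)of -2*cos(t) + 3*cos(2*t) 3*s/(s^2 + 4) - 2*s/(s^2 + 1)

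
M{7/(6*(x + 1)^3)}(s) 7*pi*(s - 2)*(s - 1)/(12*sin(pi*s))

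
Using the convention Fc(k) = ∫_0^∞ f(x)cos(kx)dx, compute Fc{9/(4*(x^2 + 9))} 3*pi*exp(-3*k)/8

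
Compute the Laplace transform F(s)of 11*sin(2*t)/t 11*atan(2/s)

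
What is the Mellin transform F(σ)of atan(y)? -pi*sec(pi*σ/2)/(2*σ)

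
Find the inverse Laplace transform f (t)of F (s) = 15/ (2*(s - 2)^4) 5*t^3*exp (2*t)/4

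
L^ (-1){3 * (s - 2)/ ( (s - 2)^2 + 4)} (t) 3 * exp (2 * t) * cos (2 * t)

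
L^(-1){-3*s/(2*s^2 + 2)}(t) -3*cos(t)/2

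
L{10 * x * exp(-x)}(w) 10/(w + 1)^2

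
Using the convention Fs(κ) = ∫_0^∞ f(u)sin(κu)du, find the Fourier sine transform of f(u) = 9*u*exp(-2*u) 36*κ/(κ^2 + 4)^2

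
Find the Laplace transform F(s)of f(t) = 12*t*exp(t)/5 12/(5*(s - 1)^2)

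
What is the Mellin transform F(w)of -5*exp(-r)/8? -5*gamma(w)/8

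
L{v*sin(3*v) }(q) 6*q/(q^2 + 9) ^2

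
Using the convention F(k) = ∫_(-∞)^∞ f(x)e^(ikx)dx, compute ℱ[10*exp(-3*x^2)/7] 10*sqrt(3)*sqrt(pi)*exp(-k^2/12)/21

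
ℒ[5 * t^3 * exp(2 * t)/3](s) 10/(s - 2)^4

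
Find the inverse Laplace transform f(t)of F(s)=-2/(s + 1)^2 -2*t*exp(-t)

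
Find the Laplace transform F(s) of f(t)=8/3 8/(3*s) 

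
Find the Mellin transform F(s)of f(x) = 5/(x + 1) 5 * pi * csc(pi * s)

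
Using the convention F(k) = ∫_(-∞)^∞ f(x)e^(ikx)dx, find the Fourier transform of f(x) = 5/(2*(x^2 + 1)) 5*pi*exp(-Abs(k))/2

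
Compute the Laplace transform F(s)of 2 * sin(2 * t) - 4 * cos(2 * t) 4/(s^2 + 4) - 4 * s/(s^2 + 4)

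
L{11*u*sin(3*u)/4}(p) 33*p/(2*(p^2 + 9)^2)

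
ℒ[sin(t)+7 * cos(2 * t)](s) 7 * s/(s^2+4)+1/(s^2+1)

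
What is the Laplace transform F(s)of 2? 2/s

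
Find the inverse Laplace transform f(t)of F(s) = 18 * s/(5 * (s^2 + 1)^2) 9 * t * sin(t)/5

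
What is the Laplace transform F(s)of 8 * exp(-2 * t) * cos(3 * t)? 8 * (s + 2)/((s + 2)^2 + 9)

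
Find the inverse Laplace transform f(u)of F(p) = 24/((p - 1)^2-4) 12*exp(u)*sinh(2*u)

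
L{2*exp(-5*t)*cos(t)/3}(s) 2*(s + 5)/(3*((s + 5)^2 + 1))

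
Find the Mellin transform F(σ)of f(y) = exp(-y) gamma(σ)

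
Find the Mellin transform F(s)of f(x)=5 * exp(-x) 5 * gamma(s)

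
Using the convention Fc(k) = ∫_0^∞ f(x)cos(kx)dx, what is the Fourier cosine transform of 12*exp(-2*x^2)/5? 3*sqrt(2)*sqrt(pi)*exp(-k^2/8)/5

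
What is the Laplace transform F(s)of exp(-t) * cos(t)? (s + 1)/((s + 1)^2 + 1)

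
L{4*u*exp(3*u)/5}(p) 4/(5*(p - 3)^2)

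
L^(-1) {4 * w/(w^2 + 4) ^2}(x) x * sin(2 * x) 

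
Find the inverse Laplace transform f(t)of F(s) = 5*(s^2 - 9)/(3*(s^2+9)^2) 5*t*cos(3*t)/3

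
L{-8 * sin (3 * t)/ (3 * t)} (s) -8 * atan (3/s)/3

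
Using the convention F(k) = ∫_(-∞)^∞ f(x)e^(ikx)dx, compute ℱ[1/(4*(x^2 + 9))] pi*exp(-3*Abs(k))/12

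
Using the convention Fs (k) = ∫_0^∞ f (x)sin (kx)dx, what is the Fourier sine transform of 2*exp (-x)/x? 2*atan (k)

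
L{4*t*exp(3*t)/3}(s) 4/(3*(s - 3)^2)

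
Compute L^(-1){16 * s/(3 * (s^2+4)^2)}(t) 4 * t * sin(2 * t)/3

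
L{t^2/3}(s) 2/(3*s^3)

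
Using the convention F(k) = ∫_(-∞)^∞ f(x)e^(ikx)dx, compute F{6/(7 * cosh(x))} 6 * pi/(7 * cosh(pi * k/2))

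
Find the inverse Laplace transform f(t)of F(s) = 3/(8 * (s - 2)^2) 3 * t * exp(2 * t)/8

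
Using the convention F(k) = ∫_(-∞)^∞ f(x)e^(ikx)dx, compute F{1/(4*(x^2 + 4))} pi*exp(-2*Abs(k))/8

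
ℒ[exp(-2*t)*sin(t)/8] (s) 1/(8*((s+2)^2+1))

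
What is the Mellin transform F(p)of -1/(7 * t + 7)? -pi * csc(pi * p)/7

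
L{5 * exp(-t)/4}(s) 5/(4 * (s + 1))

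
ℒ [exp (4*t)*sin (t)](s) 1/ ( (s - 4)^2 + 1)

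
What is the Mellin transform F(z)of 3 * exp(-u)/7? 3 * gamma(z)/7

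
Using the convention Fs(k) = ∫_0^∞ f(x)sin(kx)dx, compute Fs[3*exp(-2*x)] 3*k/(k^2 + 4)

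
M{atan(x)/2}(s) -pi*sec(pi*s/2)/(4*s)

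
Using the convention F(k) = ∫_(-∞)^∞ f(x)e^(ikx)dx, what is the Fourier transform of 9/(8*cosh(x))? 9*pi/(8*cosh(pi*k/2))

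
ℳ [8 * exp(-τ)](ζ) 8 * gamma(ζ) 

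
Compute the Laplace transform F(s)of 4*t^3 24/s^4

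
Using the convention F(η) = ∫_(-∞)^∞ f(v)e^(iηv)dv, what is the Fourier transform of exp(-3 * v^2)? sqrt(3) * sqrt(pi) * exp(-η^2/12)/3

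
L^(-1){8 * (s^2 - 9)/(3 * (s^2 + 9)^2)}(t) 8 * t * cos(3 * t)/3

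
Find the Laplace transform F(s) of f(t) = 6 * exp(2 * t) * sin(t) 6/((s - 2) ^2+1) 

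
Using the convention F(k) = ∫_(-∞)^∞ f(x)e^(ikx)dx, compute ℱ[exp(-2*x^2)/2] sqrt(2)*sqrt(pi)*exp(-k^2/8)/4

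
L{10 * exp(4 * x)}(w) 10/(w - 4)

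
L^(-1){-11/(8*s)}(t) -11/8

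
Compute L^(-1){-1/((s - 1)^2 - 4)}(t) -exp(t) * sinh(2 * t)/2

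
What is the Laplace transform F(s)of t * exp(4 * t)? (s - 4)^(-2)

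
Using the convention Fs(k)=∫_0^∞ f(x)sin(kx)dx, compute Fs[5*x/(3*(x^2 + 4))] 5*pi*exp(-2*k)/6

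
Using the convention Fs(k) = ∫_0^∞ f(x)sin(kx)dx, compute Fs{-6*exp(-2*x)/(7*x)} -6*atan(k/2)/7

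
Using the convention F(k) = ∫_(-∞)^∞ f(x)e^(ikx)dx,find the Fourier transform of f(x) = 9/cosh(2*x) 9*pi/(2*cosh(pi*k/4))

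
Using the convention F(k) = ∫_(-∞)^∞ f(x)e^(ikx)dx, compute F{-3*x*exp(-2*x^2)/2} -3*sqrt(2)*I*sqrt(pi)*k*exp(-k^2/8)/16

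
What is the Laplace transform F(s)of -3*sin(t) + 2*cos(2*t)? 2*s/(s^2 + 4)-3/(s^2 + 1)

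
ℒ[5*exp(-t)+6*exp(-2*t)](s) 6/(s+2)+5/(s+1)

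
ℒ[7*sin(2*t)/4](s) 7/(2*(s^2+4))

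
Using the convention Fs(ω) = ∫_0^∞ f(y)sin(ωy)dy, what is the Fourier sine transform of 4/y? 2 * pi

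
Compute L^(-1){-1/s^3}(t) -t^2/2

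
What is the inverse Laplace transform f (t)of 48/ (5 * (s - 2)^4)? 8 * t^3 * exp (2 * t)/5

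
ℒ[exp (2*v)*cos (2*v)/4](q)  (q - 2)/ (4*( (q - 2)^2+4))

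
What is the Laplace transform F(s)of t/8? 1/(8 * s^2)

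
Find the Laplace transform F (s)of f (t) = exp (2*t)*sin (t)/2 1/ (2*( (s - 2)^2 + 1))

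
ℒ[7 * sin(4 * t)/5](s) 28/(5 * (s^2 + 16))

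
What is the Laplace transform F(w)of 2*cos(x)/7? 2*w/(7*(w^2 + 1))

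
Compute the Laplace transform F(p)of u p^(-2)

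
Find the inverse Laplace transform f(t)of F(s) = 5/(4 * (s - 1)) 5 * exp(t)/4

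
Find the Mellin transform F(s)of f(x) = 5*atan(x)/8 -5*pi*sec(pi*s/2)/(16*s)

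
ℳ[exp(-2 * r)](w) gamma(w)/2^w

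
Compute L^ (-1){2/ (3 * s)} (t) 2/3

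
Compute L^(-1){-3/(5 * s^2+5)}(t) -3 * sin(t)/5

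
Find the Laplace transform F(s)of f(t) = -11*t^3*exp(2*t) -66/(s - 2)^4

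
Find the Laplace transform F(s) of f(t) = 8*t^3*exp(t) 48/(s - 1) ^4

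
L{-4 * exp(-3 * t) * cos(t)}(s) 4 * (-s - 3)/((s + 3)^2 + 1)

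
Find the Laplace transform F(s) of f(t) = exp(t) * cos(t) (s - 1) /((s - 1) ^2+1) 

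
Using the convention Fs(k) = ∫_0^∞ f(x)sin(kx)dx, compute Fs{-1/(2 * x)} -pi/4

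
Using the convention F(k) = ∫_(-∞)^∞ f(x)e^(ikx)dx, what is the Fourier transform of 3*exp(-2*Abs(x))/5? 12/(5*(k^2 + 4))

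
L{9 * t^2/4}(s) 9/(2 * s^3)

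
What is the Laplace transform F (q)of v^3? 6/q^4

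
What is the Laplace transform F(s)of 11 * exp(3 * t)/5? 11/(5 * (s - 3))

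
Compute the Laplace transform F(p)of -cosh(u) -p/(p^2 - 1)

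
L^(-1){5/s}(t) 5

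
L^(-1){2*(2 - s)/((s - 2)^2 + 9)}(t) -2*exp(2*t)*cos(3*t)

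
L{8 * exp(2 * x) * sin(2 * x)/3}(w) 16/(3 * ((w - 2)^2 + 4))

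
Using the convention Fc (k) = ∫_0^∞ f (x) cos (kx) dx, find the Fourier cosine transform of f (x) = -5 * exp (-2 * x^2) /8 -5 * sqrt (2) * sqrt (pi) * exp (-k^2/8) /32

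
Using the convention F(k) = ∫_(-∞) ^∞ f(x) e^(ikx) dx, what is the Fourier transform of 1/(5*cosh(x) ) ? pi/(5*cosh(pi*k/2) ) 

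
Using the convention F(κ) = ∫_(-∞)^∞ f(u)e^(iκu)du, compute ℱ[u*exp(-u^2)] I*sqrt(pi)*κ*exp(-κ^2/4)/2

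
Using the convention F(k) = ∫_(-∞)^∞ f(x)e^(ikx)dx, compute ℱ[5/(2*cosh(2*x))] 5*pi/(4*cosh(pi*k/4))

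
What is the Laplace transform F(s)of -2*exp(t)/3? -2/(3*s - 3)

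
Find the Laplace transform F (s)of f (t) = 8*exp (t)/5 8/ (5*(s - 1))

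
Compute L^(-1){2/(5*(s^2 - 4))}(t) sinh(2*t)/5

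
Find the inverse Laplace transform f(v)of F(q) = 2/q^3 v^2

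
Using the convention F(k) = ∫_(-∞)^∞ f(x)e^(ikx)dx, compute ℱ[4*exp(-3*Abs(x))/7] 24/(7*(k^2 + 9))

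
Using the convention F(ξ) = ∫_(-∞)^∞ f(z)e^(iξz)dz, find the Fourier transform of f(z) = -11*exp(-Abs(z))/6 -11/(3*ξ^2 + 3)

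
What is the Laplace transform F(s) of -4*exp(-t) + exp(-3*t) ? 1/(s + 3)-4/(s + 1) 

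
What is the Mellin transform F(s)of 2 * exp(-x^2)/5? gamma(s/2)/5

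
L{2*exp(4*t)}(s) 2/(s - 4)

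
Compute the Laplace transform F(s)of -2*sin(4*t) -8/(s^2 + 16)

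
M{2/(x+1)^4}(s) gamma(s)*gamma(4 - s)/3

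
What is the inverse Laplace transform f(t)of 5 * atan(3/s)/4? 5 * sin(3 * t)/(4 * t)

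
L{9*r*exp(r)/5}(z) 9/(5*(z - 1)^2)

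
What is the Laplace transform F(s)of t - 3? s^(-2) - 3/s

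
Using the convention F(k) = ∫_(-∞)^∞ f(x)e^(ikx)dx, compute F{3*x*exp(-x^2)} 3*I*sqrt(pi)*k*exp(-k^2/4)/2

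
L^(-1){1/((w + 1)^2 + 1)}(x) exp(-x) * sin(x)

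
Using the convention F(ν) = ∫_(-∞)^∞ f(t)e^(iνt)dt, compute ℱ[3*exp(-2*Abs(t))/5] 12/(5*(ν^2 + 4))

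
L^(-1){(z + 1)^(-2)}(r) r * exp(-r)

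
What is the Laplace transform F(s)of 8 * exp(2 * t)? 8/(s - 2)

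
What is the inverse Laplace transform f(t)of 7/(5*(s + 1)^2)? 7*t*exp(-t)/5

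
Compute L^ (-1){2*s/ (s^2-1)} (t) 2*cosh (t)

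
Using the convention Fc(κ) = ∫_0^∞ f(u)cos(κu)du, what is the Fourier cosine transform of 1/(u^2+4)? pi*exp(-2*κ)/4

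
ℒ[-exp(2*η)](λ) -1/(λ - 2)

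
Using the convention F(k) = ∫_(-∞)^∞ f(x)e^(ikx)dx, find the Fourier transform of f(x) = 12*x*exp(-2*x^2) 3*sqrt(2)*I*sqrt(pi)*k*exp(-k^2/8)/2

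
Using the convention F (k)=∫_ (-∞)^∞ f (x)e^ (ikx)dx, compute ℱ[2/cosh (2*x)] pi/cosh (pi*k/4)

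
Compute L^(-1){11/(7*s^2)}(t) 11*t/7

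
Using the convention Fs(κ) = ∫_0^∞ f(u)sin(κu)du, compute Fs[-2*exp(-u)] -2*κ/(κ^2 + 1)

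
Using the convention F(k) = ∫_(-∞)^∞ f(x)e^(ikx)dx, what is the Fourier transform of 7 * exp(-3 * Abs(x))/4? 21/(2 * (k^2+9))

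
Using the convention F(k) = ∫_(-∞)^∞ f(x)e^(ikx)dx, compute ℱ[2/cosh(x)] 2 * pi/cosh(pi * k/2)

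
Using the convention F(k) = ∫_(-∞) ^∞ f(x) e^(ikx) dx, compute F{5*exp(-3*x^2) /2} 5*sqrt(3)*sqrt(pi)*exp(-k^2/12) /6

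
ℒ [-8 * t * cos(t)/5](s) 8 * (1 - s^2)/(5 * (s^2 + 1)^2)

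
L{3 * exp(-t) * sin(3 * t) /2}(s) 9/(2 * ((s + 1) ^2 + 9) ) 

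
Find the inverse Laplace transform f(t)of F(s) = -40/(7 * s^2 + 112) -10 * sin(4 * t)/7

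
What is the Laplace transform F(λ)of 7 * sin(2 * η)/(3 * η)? 7 * atan(2/λ)/3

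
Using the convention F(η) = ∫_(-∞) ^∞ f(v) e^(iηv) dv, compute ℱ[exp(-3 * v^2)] sqrt(3) * sqrt(pi) * exp(-η^2/12) /3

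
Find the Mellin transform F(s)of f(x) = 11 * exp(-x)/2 11 * gamma(s)/2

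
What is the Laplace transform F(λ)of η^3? 6/λ^4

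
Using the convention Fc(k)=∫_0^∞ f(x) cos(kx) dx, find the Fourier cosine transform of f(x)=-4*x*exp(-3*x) 4*(k^2 - 9) /(k^2 + 9) ^2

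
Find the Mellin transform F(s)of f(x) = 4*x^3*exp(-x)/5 4*gamma(s + 3)/5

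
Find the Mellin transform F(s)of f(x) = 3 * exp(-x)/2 3 * gamma(s)/2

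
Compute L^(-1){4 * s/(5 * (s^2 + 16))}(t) 4 * cos(4 * t)/5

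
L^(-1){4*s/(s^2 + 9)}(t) 4*cos(3*t)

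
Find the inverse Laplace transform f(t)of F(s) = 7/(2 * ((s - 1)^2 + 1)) 7 * exp(t) * sin(t)/2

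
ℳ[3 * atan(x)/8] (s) -3 * pi * sec(pi * s/2)/(16 * s)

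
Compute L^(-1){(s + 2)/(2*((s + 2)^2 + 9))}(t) exp(-2*t)*cos(3*t)/2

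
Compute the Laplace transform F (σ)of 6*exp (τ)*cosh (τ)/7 6*(σ - 1)/ (7*σ*(σ - 2))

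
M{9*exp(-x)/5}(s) 9*gamma(s)/5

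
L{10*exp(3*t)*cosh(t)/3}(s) 10*(s - 3)/(3*((s - 3)^2 - 1))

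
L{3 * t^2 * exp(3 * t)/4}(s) 3/(2 * (s - 3)^3)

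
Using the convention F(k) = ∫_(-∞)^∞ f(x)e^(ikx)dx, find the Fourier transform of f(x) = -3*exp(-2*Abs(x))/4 -3/(k^2 + 4)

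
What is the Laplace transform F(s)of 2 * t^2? 4/s^3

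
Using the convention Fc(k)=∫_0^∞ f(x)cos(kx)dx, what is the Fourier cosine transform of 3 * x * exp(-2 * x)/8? 3 * (4 - k^2)/(8 * (k^2 + 4)^2)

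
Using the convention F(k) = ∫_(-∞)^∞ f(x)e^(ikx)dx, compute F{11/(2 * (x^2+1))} 11 * pi * exp(-Abs(k))/2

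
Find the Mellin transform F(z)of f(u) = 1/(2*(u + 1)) pi*csc(pi*z)/2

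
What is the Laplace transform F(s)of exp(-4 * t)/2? 1/(2 * (s + 4))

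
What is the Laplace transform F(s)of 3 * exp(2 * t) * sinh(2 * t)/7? 6/(7 * s * (s - 4))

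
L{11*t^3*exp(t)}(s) 66/(s - 1)^4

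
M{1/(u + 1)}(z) pi*csc(pi*z)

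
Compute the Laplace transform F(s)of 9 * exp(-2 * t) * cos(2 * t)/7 9 * (s + 2)/(7 * ((s + 2)^2 + 4))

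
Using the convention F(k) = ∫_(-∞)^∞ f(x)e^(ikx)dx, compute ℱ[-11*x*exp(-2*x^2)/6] -11*sqrt(2)*I*sqrt(pi)*k*exp(-k^2/8)/48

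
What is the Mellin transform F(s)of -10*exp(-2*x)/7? -10*gamma(s)/(7*2^s)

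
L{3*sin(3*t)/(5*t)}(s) 3*atan(3/s)/5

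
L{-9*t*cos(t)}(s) 9*(1 - s^2)/(s^2 + 1)^2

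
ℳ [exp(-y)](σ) gamma(σ)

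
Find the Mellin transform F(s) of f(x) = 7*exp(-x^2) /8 7*gamma(s/2) /16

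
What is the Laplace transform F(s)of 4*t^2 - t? 8/s^3 - 1/s^2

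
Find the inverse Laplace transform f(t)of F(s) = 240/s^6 2 * t^5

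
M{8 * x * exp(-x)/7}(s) 8 * gamma(s + 1)/7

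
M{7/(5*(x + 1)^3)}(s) 7*pi*(s - 2)*(s - 1)/(10*sin(pi*s))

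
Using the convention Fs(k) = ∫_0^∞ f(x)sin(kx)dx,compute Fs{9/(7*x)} 9*pi/14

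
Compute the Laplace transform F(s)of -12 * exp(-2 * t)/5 -12/(5 * s + 10)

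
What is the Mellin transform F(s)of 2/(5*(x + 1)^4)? gamma(s)*gamma(4 - s)/15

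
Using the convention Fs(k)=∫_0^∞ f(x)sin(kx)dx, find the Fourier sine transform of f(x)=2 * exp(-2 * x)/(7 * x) 2 * atan(k/2)/7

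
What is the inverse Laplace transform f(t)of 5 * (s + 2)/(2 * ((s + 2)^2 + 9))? 5 * exp(-2 * t) * cos(3 * t)/2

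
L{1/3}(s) 1/(3*s)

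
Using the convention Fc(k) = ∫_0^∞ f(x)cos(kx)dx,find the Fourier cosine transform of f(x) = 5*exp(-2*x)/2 5/(k^2+4)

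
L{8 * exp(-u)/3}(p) 8/(3 * (p + 1))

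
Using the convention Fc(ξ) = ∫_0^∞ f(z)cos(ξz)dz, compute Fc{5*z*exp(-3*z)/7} 5*(9 - ξ^2)/(7*(ξ^2 + 9)^2)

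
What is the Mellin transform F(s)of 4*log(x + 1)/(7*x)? -4*pi*csc(pi*s)/(7*s - 7)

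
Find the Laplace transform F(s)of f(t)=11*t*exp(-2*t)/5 11/(5*(s + 2)^2)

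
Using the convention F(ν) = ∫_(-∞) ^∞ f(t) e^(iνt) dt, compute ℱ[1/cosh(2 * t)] pi/(2 * cosh(pi * ν/4) ) 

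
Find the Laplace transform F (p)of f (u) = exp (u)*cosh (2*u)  (p - 1)/ ( (p - 1)^2 - 4)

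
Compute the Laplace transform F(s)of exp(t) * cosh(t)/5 (s - 1)/(5 * s * (s - 2))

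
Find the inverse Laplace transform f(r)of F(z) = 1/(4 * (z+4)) exp(-4 * r)/4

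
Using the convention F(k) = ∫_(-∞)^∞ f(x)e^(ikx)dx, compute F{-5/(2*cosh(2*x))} -5*pi/(4*cosh(pi*k/4))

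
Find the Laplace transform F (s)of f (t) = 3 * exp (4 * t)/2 3/ (2 * (s - 4))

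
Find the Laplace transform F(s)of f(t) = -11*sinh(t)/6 -11/(6*s^2-6)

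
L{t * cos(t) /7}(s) (s^2 - 1) /(7 * (s^2 + 1) ^2) 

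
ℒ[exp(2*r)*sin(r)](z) 1/((z - 2)^2 + 1)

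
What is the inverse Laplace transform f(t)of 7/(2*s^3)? 7*t^2/4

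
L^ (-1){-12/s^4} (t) -2*t^3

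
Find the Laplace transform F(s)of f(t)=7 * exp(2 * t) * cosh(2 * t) 7 * (s - 2)/(s * (s - 4))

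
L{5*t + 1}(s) 1/s + 5/s^2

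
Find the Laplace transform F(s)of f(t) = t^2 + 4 2/s^3 + 4/s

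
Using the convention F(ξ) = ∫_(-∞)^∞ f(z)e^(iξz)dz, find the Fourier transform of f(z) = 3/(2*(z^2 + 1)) 3*pi*exp(-Abs(ξ))/2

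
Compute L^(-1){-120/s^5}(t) -5 * t^4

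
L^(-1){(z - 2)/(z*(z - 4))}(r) exp(2*r)*cosh(2*r)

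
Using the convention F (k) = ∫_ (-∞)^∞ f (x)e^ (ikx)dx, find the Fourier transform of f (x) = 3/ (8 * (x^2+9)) pi * exp (-3 * Abs (k))/8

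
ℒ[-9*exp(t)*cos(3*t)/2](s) 9*(1 - s)/(2*((s - 1)^2 + 9))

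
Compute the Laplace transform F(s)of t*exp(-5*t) (s+5)^(-2)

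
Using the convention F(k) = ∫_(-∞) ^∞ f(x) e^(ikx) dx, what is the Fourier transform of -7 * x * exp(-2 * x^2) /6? -7 * sqrt(2) * I * sqrt(pi) * k * exp(-k^2/8) /48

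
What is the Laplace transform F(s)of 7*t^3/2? 21/s^4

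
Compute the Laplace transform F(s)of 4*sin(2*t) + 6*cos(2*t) 6*s/(s^2 + 4) + 8/(s^2 + 4)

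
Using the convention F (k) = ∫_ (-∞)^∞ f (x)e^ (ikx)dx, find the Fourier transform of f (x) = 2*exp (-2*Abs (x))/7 8/ (7*(k^2 + 4))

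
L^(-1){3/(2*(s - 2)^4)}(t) t^3*exp(2*t)/4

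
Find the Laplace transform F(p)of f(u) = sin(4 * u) 4/(p^2+16)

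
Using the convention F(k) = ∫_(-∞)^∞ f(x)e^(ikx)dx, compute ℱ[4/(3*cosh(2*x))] 2*pi/(3*cosh(pi*k/4))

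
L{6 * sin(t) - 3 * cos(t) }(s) 6/(s^2 + 1) - 3 * s/(s^2 + 1) 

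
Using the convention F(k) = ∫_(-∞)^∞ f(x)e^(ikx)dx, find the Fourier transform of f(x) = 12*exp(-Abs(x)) 24/(k^2 + 1)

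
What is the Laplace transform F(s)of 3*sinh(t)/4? 3/(4*(s^2 - 1))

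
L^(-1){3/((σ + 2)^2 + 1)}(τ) 3 * exp(-2 * τ) * sin(τ)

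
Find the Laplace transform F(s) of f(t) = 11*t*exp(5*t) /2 11/(2*(s - 5) ^2) 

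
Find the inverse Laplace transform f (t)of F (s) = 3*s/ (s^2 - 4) 3*cosh (2*t)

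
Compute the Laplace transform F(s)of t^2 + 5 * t 2/s^3 + 5/s^2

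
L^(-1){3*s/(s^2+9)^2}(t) t*sin(3*t)/2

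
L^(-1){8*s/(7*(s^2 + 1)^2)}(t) 4*t*sin(t)/7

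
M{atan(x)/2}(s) -pi * sec(pi * s/2)/(4 * s)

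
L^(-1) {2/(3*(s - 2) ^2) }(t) 2*t*exp(2*t) /3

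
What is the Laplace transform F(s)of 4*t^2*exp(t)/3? 8/(3*(s - 1)^3)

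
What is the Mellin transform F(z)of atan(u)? -pi*sec(pi*z/2)/(2*z)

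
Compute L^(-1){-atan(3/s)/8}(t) -sin(3 * t)/(8 * t)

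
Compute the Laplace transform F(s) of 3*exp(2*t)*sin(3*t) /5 9/(5*((s - 2) ^2+9) ) 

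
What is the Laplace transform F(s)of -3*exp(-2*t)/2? -3/(2*s + 4)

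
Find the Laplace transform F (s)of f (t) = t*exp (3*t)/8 1/ (8*(s - 3)^2)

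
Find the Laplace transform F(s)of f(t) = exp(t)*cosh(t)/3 (s - 1)/(3*s*(s - 2))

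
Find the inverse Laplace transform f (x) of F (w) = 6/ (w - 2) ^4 x^3*exp (2*x) 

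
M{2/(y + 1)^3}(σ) gamma(σ) * gamma(3 - σ)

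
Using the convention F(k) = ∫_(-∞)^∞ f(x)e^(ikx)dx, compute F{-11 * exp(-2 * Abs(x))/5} -44/(5 * k^2 + 20)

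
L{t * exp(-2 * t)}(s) (s+2)^(-2)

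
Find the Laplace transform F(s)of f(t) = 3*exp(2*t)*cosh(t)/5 3*(s - 2)/(5*((s - 2)^2-1))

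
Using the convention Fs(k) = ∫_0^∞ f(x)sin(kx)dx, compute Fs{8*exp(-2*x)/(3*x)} 8*atan(k/2)/3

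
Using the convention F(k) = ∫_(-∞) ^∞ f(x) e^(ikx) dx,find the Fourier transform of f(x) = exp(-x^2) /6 sqrt(pi)*exp(-k^2/4) /6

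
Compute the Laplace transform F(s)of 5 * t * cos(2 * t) 5 * (s^2 - 4)/(s^2 + 4)^2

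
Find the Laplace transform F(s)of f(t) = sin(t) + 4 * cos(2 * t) 1/(s^2 + 1) + 4 * s/(s^2 + 4)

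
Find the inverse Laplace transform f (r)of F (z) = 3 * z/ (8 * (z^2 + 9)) 3 * cos (3 * r)/8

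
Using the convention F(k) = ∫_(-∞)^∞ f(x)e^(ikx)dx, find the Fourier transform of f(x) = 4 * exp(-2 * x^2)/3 2 * sqrt(2) * sqrt(pi) * exp(-k^2/8)/3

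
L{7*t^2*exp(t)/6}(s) 7/(3*(s - 1)^3)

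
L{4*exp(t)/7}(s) 4/(7*(s - 1))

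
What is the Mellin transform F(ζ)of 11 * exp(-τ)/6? 11 * gamma(ζ)/6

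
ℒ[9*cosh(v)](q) 9*q/(q^2 - 1)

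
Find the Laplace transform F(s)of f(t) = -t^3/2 -3/s^4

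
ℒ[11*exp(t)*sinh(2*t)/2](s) 11/((s - 1)^2 - 4)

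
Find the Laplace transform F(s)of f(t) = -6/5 -6/(5 * s)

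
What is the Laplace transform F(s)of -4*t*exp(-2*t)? -4/(s + 2)^2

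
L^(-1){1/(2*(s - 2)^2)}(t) t*exp(2*t)/2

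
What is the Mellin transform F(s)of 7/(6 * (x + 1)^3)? 7 * pi * (s - 2) * (s - 1)/(12 * sin(pi * s))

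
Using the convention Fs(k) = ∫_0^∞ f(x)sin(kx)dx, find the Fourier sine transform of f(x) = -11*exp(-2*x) -11*k/(k^2+4)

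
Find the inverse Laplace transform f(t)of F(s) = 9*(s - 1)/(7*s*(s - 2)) 9*exp(t)*cosh(t)/7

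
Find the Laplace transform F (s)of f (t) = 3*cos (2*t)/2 3*s/ (2*(s^2 + 4))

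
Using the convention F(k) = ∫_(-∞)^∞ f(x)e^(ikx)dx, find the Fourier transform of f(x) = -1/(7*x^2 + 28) -pi*exp(-2*Abs(k))/14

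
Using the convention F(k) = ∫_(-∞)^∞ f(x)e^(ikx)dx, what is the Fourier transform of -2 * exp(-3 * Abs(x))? -12/(k^2 + 9)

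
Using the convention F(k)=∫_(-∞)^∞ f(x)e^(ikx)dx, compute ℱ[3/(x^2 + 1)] 3 * pi * exp(-Abs(k))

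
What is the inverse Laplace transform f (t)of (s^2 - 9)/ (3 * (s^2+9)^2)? t * cos (3 * t)/3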